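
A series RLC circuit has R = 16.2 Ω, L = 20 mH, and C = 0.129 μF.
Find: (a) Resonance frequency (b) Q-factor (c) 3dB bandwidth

Step 1 — Resonance condition Im(Z)=0 gives ω₀ = 1/√(LC).
Step 2 — ω₀ = 1/√(0.02·1.29e-07) = 1.969e+04 rad/s.
Step 3 — f₀ = ω₀/(2π) = 3133 Hz.
Step 4 — Series Q: Q = ω₀L/R = 1.969e+04·0.02/16.2 = 24.31.
Step 5 — 3dB bandwidth: Δω = ω₀/Q = 810 rad/s; BW = Δω/(2π) = 128.9 Hz.

(a) f₀ = 3133 Hz  (b) Q = 24.31  (c) BW = 128.9 Hz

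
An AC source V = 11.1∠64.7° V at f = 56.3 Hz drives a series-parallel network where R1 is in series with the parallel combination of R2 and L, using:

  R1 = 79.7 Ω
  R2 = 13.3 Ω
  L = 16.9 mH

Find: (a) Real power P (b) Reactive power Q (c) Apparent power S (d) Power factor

Step 1 — Angular frequency: ω = 2π·f = 2π·56.3 = 353.7 rad/s.
Step 2 — Component impedances:
  R1: Z = R = 79.7 Ω
  R2: Z = R = 13.3 Ω
  L: Z = jωL = j·353.7·0.0169 = 0 + j5.978 Ω
Step 3 — Parallel branch: R2 || L = 1/(1/R2 + 1/L) = 2.236 + j4.973 Ω.
Step 4 — Series with R1: Z_total = R1 + (R2 || L) = 81.94 + j4.973 Ω = 82.09∠3.5° Ω.
Step 5 — Source phasor: V = 11.1∠64.7° V = 4.744 + j10.04 V.
Step 6 — Current: I = V / Z = 0.06509 + j0.1185 A = 0.1352∠61.2° A.
Step 7 — Complex power: S = V·I* = 1.498 + j0.09094 VA.
Step 8 — Real power: P = Re(S) = 1.498 W.
Step 9 — Reactive power: Q = Im(S) = 0.09094 VAR.
Step 10 — Apparent power: |S| = 1.501 VA.
Step 11 — Power factor: PF = P/|S| = 0.9982 (lagging).

(a) P = 1.498 W  (b) Q = 0.09094 VAR  (c) S = 1.501 VA  (d) PF = 0.9982 (lagging)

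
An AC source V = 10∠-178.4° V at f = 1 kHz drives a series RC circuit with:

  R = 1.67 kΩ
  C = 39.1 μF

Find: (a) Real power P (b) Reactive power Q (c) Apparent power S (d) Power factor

Step 1 — Angular frequency: ω = 2π·f = 2π·1000 = 6283 rad/s.
Step 2 — Component impedances:
  R: Z = R = 1670 Ω
  C: Z = 1/(jωC) = -j/(ω·C) = 0 - j4.07 Ω
Step 3 — Series combination: Z_total = R + C = 1670 - j4.07 Ω = 1670∠-0.1° Ω.
Step 4 — Source phasor: V = 10∠-178.4° V = -9.996 - j0.2792 V.
Step 5 — Current: I = V / Z = -0.005985 - j0.0001818 A = 0.005988∠-178.3° A.
Step 6 — Complex power: S = V·I* = 0.05988 - j0.000146 VA.
Step 7 — Real power: P = Re(S) = 0.05988 W.
Step 8 — Reactive power: Q = Im(S) = -0.000146 VAR.
Step 9 — Apparent power: |S| = 0.05988 VA.
Step 10 — Power factor: PF = P/|S| = 1 (leading).

(a) P = 0.05988 W  (b) Q = -0.000146 VAR  (c) S = 0.05988 VA  (d) PF = 1 (leading)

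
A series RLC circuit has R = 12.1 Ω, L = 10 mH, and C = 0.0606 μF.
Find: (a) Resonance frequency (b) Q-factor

Step 1 — Resonance condition Im(Z)=0 gives ω₀ = 1/√(LC).
Step 2 — ω₀ = 1/√(0.01·6.06e-08) = 4.062e+04 rad/s.
Step 3 — f₀ = ω₀/(2π) = 6465 Hz.
Step 4 — Series Q: Q = ω₀L/R = 4.062e+04·0.01/12.1 = 33.57.

(a) f₀ = 6465 Hz  (b) Q = 33.57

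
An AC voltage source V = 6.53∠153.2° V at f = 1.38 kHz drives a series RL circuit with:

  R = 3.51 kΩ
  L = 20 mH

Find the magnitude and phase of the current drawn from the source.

Step 1 — Angular frequency: ω = 2π·f = 2π·1380 = 8671 rad/s.
Step 2 — Component impedances:
  R: Z = R = 3510 Ω
  L: Z = jωL = j·8671·0.02 = 0 + j173.4 Ω
Step 3 — Series combination: Z_total = R + L = 3510 + j173.4 Ω = 3514∠2.8° Ω.
Step 4 — Source phasor: V = 6.53∠153.2° V = -5.829 + j2.944 V.
Step 5 — Ohm's law: I = V / Z_total = (-5.829 + j2.944) / (3510 + j173.4) = -0.001615 + j0.0009186 A.
Step 6 — Convert to polar: |I| = 0.001858 A, ∠I = 150.4°.

I = 0.001858∠150.4° A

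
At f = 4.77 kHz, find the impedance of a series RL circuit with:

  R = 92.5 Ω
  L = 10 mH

Step 1 — Angular frequency: ω = 2π·f = 2π·4770 = 2.997e+04 rad/s.
Step 2 — Component impedances:
  R: Z = R = 92.5 Ω
  L: Z = jωL = j·2.997e+04·0.01 = 0 + j299.7 Ω
Step 3 — Series combination: Z_total = R + L = 92.5 + j299.7 Ω = 313.7∠72.8° Ω.

Z = 92.5 + j299.7 Ω = 313.7∠72.8° Ω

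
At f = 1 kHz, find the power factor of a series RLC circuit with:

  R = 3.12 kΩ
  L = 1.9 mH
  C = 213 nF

Step 1 — Angular frequency: ω = 2π·f = 2π·1000 = 6283 rad/s.
Step 2 — Component impedances:
  R: Z = R = 3120 Ω
  L: Z = jωL = j·6283·0.0019 = 0 + j11.94 Ω
  C: Z = 1/(jωC) = -j/(ω·C) = 0 - j747.2 Ω
Step 3 — Series combination: Z_total = R + L + C = 3120 - j735.3 Ω = 3205∠-13.3° Ω.
Step 4 — Power factor: PF = cos(φ) = Re(Z)/|Z| = 3120/3205.5 = 0.9733.
Step 5 — Type: Im(Z) = -735.3 ⇒ leading (phase φ = -13.3°).

PF = 0.9733 (leading, φ = -13.3°)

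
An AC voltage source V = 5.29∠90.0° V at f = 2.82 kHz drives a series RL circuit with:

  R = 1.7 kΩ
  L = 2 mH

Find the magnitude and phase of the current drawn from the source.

Step 1 — Angular frequency: ω = 2π·f = 2π·2820 = 1.772e+04 rad/s.
Step 2 — Component impedances:
  R: Z = R = 1700 Ω
  L: Z = jωL = j·1.772e+04·0.002 = 0 + j35.44 Ω
Step 3 — Series combination: Z_total = R + L = 1700 + j35.44 Ω = 1700∠1.2° Ω.
Step 4 — Source phasor: V = 5.29∠90.0° V = 0 + j5.29 V.
Step 5 — Ohm's law: I = V / Z_total = (0 + j5.29) / (1700 + j35.44) = 6.484e-05 + j0.00311 A.
Step 6 — Convert to polar: |I| = 0.003111 A, ∠I = 88.8°.

I = 0.003111∠88.8° A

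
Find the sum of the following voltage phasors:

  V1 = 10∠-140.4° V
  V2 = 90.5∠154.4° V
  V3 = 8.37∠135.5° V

Step 1 — Convert each phasor to rectangular form:
  V1 = 10·(cos(-140.4°) + j·sin(-140.4°)) = -7.705 - j6.374 V
  V2 = 90.5·(cos(154.4°) + j·sin(154.4°)) = -81.62 + j39.1 V
  V3 = 8.37·(cos(135.5°) + j·sin(135.5°)) = -5.97 + j5.867 V
Step 2 — Sum components: V_total = -95.29 + j38.6 V.
Step 3 — Convert to polar: |V_total| = 102.8 V, ∠V_total = 158.0°.

V_total = 102.8∠158.0° V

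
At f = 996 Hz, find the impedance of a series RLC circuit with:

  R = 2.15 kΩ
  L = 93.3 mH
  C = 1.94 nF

Step 1 — Angular frequency: ω = 2π·f = 2π·996 = 6258 rad/s.
Step 2 — Component impedances:
  R: Z = R = 2150 Ω
  L: Z = jωL = j·6258·0.0933 = 0 + j583.9 Ω
  C: Z = 1/(jωC) = -j/(ω·C) = 0 - j8.237e+04 Ω
Step 3 — Series combination: Z_total = R + L + C = 2150 - j8.178e+04 Ω = 8.181e+04∠-88.5° Ω.

Z = 2150 - j8.178e+04 Ω = 8.181e+04∠-88.5° Ω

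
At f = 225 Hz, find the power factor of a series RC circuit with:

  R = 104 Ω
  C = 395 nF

Step 1 — Angular frequency: ω = 2π·f = 2π·225 = 1414 rad/s.
Step 2 — Component impedances:
  R: Z = R = 104 Ω
  C: Z = 1/(jωC) = -j/(ω·C) = 0 - j1791 Ω
Step 3 — Series combination: Z_total = R + C = 104 - j1791 Ω = 1794∠-86.7° Ω.
Step 4 — Power factor: PF = cos(φ) = Re(Z)/|Z| = 104/1793.8 = 0.05798.
Step 5 — Type: Im(Z) = -1791 ⇒ leading (phase φ = -86.7°).

PF = 0.05798 (leading, φ = -86.7°)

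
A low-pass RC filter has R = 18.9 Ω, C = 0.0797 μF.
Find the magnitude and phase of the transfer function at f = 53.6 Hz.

Step 1 — Angular frequency: ω = 2π·53.6 = 336.8 rad/s.
Step 2 — Transfer function: H(jω) = 1/(1 + jωRC).
Step 3 — Denominator: 1 + jωRC = 1 + j·336.8·18.9·7.97e-08 = 1 + j0.0005073.
Step 4 — H = 1 - j0.0005073.
Step 5 — Magnitude: |H| = 1 (-0.0 dB); phase: φ = -0.0°.

|H| = 1 (-0.0 dB), φ = -0.0°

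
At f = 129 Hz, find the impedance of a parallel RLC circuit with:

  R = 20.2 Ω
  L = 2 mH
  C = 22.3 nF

Step 1 — Angular frequency: ω = 2π·f = 2π·129 = 810.5 rad/s.
Step 2 — Component impedances:
  R: Z = R = 20.2 Ω
  L: Z = jωL = j·810.5·0.002 = 0 + j1.621 Ω
  C: Z = 1/(jωC) = -j/(ω·C) = 0 - j5.533e+04 Ω
Step 3 — Parallel combination: 1/Z_total = 1/R + 1/L + 1/C; Z_total = 0.1293 + j1.611 Ω = 1.616∠85.4° Ω.

Z = 0.1293 + j1.611 Ω = 1.616∠85.4° Ω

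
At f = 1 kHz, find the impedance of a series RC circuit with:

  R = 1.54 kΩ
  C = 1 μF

Step 1 — Angular frequency: ω = 2π·f = 2π·1000 = 6283 rad/s.
Step 2 — Component impedances:
  R: Z = R = 1540 Ω
  C: Z = 1/(jωC) = -j/(ω·C) = 0 - j159.2 Ω
Step 3 — Series combination: Z_total = R + C = 1540 - j159.2 Ω = 1548∠-5.9° Ω.

Z = 1540 - j159.2 Ω = 1548∠-5.9° Ω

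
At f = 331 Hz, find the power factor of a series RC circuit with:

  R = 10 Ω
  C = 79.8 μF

Step 1 — Angular frequency: ω = 2π·f = 2π·331 = 2080 rad/s.
Step 2 — Component impedances:
  R: Z = R = 10 Ω
  C: Z = 1/(jωC) = -j/(ω·C) = 0 - j6.025 Ω
Step 3 — Series combination: Z_total = R + C = 10 - j6.025 Ω = 11.68∠-31.1° Ω.
Step 4 — Power factor: PF = cos(φ) = Re(Z)/|Z| = 10/11.675 = 0.8565.
Step 5 — Type: Im(Z) = -6.025 ⇒ leading (phase φ = -31.1°).

PF = 0.8565 (leading, φ = -31.1°)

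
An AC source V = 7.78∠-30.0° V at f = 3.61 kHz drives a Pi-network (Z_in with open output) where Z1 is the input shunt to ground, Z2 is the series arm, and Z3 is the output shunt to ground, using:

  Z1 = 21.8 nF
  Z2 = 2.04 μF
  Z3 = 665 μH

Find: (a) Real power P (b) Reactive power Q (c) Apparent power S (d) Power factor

Step 1 — Angular frequency: ω = 2π·f = 2π·3610 = 2.268e+04 rad/s.
Step 2 — Component impedances:
  Z1: Z = 1/(jωC) = -j/(ω·C) = 0 - j2022 Ω
  Z2: Z = 1/(jωC) = -j/(ω·C) = 0 - j21.61 Ω
  Z3: Z = jωL = j·2.268e+04·0.000665 = 0 + j15.08 Ω
Step 3 — With open output, the series arm Z2 and the output shunt Z3 appear in series to ground: Z2 + Z3 = 0 - j6.528 Ω.
Step 4 — Parallel with input shunt Z1: Z_in = Z1 || (Z2 + Z3) = 0 - j6.507 Ω = 6.507∠-90.0° Ω.
Step 5 — Source phasor: V = 7.78∠-30.0° V = 6.738 - j3.89 V.
Step 6 — Current: I = V / Z = 0.5978 + j1.036 A = 1.196∠60.0° A.
Step 7 — Complex power: S = V·I* = 0 - j9.303 VA.
Step 8 — Real power: P = Re(S) = 0 W.
Step 9 — Reactive power: Q = Im(S) = -9.303 VAR.
Step 10 — Apparent power: |S| = 9.303 VA.
Step 11 — Power factor: PF = P/|S| = 0 (leading).

(a) P = 0 W  (b) Q = -9.303 VAR  (c) S = 9.303 VA  (d) PF = 0 (leading)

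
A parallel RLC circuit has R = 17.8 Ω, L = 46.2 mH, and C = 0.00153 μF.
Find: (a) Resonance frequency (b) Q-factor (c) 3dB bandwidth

Step 1 — Resonance: ω₀ = 1/√(LC) = 1/√(0.0462·1.53e-09) = 1.189e+05 rad/s.
Step 2 — f₀ = ω₀/(2π) = 1.893e+04 Hz.
Step 3 — Parallel Q: Q = R/(ω₀L) = 17.8/(1.189e+05·0.0462) = 0.003239.
Step 4 — Bandwidth: Δω = ω₀/Q = 3.672e+07 rad/s; BW = Δω/(2π) = 5.844e+06 Hz.

(a) f₀ = 1.893e+04 Hz  (b) Q = 0.003239  (c) BW = 5.844e+06 Hz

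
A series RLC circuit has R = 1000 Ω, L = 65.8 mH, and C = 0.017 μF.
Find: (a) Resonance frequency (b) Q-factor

Step 1 — Resonance condition Im(Z)=0 gives ω₀ = 1/√(LC).
Step 2 — ω₀ = 1/√(0.0658·1.7e-08) = 2.99e+04 rad/s.
Step 3 — f₀ = ω₀/(2π) = 4759 Hz.
Step 4 — Series Q: Q = ω₀L/R = 2.99e+04·0.0658/1000 = 1.967.

(a) f₀ = 4759 Hz  (b) Q = 1.967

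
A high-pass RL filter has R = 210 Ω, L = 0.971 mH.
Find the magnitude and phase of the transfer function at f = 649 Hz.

Step 1 — Angular frequency: ω = 2π·649 = 4078 rad/s.
Step 2 — Transfer function: H(jω) = jωL/(R + jωL).
Step 3 — Numerator jωL = j·3.96; denominator R + jωL = 210 + j3.96.
Step 4 — H = 0.0003554 + j0.01885.
Step 5 — Magnitude: |H| = 0.01885 (-34.5 dB); phase: φ = 88.9°.

|H| = 0.01885 (-34.5 dB), φ = 88.9°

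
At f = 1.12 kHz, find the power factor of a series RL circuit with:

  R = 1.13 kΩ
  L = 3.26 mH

Step 1 — Angular frequency: ω = 2π·f = 2π·1120 = 7037 rad/s.
Step 2 — Component impedances:
  R: Z = R = 1130 Ω
  L: Z = jωL = j·7037·0.00326 = 0 + j22.94 Ω
Step 3 — Series combination: Z_total = R + L = 1130 + j22.94 Ω = 1130∠1.2° Ω.
Step 4 — Power factor: PF = cos(φ) = Re(Z)/|Z| = 1130/1130.2 = 0.9998.
Step 5 — Type: Im(Z) = 22.94 ⇒ lagging (phase φ = 1.2°).

PF = 0.9998 (lagging, φ = 1.2°)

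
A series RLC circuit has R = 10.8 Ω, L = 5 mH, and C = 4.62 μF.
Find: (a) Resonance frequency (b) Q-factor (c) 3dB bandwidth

Step 1 — Resonance condition Im(Z)=0 gives ω₀ = 1/√(LC).
Step 2 — ω₀ = 1/√(0.005·4.62e-06) = 6580 rad/s.
Step 3 — f₀ = ω₀/(2π) = 1047 Hz.
Step 4 — Series Q: Q = ω₀L/R = 6580·0.005/10.8 = 3.046.
Step 5 — 3dB bandwidth: Δω = ω₀/Q = 2160 rad/s; BW = Δω/(2π) = 343.8 Hz.

(a) f₀ = 1047 Hz  (b) Q = 3.046  (c) BW = 343.8 Hz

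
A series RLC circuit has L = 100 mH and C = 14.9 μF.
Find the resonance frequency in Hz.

Step 1 — Resonance condition Im(Z)=0 gives ω₀ = 1/√(LC).
Step 2 — ω₀ = 1/√(0.1·1.49e-05) = 819.2 rad/s.
Step 3 — f₀ = ω₀/(2π) = 130.4 Hz.

f₀ = 130.4 Hz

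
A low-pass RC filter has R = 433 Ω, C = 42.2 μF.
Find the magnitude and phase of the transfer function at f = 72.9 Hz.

Step 1 — Angular frequency: ω = 2π·72.9 = 458 rad/s.
Step 2 — Transfer function: H(jω) = 1/(1 + jωRC).
Step 3 — Denominator: 1 + jωRC = 1 + j·458·433·4.22e-05 = 1 + j8.37.
Step 4 — H = 0.01407 - j0.1178.
Step 5 — Magnitude: |H| = 0.1186 (-18.5 dB); phase: φ = -83.2°.

|H| = 0.1186 (-18.5 dB), φ = -83.2°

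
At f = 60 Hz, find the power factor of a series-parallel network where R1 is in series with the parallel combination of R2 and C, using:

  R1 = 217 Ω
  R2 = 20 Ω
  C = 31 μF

Step 1 — Angular frequency: ω = 2π·f = 2π·60 = 377 rad/s.
Step 2 — Component impedances:
  R1: Z = R = 217 Ω
  R2: Z = R = 20 Ω
  C: Z = 1/(jωC) = -j/(ω·C) = 0 - j85.57 Ω
Step 3 — Parallel branch: R2 || C = 1/(1/R2 + 1/C) = 18.96 - j4.433 Ω.
Step 4 — Series with R1: Z_total = R1 + (R2 || C) = 236 - j4.433 Ω = 236∠-1.1° Ω.
Step 5 — Power factor: PF = cos(φ) = Re(Z)/|Z| = 235.96/236.01 = 0.9998.
Step 6 — Type: Im(Z) = -4.433 ⇒ leading (phase φ = -1.1°).

PF = 0.9998 (leading, φ = -1.1°)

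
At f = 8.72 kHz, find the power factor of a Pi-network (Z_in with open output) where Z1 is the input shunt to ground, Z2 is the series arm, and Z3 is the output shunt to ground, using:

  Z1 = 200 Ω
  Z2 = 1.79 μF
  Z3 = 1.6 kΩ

Step 1 — Angular frequency: ω = 2π·f = 2π·8720 = 5.479e+04 rad/s.
Step 2 — Component impedances:
  Z1: Z = R = 200 Ω
  Z2: Z = 1/(jωC) = -j/(ω·C) = 0 - j10.2 Ω
  Z3: Z = R = 1600 Ω
Step 3 — With open output, the series arm Z2 and the output shunt Z3 appear in series to ground: Z2 + Z3 = 1600 - j10.2 Ω.
Step 4 — Parallel with input shunt Z1: Z_in = Z1 || (Z2 + Z3) = 177.8 - j0.1259 Ω = 177.8∠-0.0° Ω.
Step 5 — Power factor: PF = cos(φ) = Re(Z)/|Z| = 177.8/177.8 = 1.
Step 6 — Type: Im(Z) = -0.1259 ⇒ leading (phase φ = -0.0°).

PF = 1 (leading, φ = -0.0°)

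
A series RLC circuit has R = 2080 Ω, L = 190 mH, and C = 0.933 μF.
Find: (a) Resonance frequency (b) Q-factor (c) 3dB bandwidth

Step 1 — Resonance: ω₀ = 1/√(LC) = 1/√(0.19·9.33e-07) = 2375 rad/s.
Step 2 — f₀ = ω₀/(2π) = 378 Hz.
Step 3 — Series Q: Q = ω₀L/R = 2375·0.19/2080 = 0.217.
Step 4 — Bandwidth: Δω = ω₀/Q = 1.095e+04 rad/s; BW = Δω/(2π) = 1742 Hz.

(a) f₀ = 378 Hz  (b) Q = 0.217  (c) BW = 1742 Hz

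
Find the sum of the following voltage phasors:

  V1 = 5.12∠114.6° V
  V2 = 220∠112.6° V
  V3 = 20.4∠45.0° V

Step 1 — Convert each phasor to rectangular form:
  V1 = 5.12·(cos(114.6°) + j·sin(114.6°)) = -2.131 + j4.655 V
  V2 = 220·(cos(112.6°) + j·sin(112.6°)) = -84.54 + j203.1 V
  V3 = 20.4·(cos(45.0°) + j·sin(45.0°)) = 14.42 + j14.42 V
Step 2 — Sum components: V_total = -72.25 + j222.2 V.
Step 3 — Convert to polar: |V_total| = 233.6 V, ∠V_total = 108.0°.

V_total = 233.6∠108.0° V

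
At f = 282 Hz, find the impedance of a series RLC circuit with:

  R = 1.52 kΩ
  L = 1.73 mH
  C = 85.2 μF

Step 1 — Angular frequency: ω = 2π·f = 2π·282 = 1772 rad/s.
Step 2 — Component impedances:
  R: Z = R = 1520 Ω
  L: Z = jωL = j·1772·0.00173 = 0 + j3.065 Ω
  C: Z = 1/(jωC) = -j/(ω·C) = 0 - j6.624 Ω
Step 3 — Series combination: Z_total = R + L + C = 1520 - j3.559 Ω = 1520∠-0.1° Ω.

Z = 1520 - j3.559 Ω = 1520∠-0.1° Ω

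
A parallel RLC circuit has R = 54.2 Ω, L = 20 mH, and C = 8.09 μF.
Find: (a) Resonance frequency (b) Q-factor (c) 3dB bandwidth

Step 1 — Resonance: ω₀ = 1/√(LC) = 1/√(0.02·8.09e-06) = 2486 rad/s.
Step 2 — f₀ = ω₀/(2π) = 395.7 Hz.
Step 3 — Parallel Q: Q = R/(ω₀L) = 54.2/(2486·0.02) = 1.09.
Step 4 — Bandwidth: Δω = ω₀/Q = 2281 rad/s; BW = Δω/(2π) = 363 Hz.

(a) f₀ = 395.7 Hz  (b) Q = 1.09  (c) BW = 363 Hz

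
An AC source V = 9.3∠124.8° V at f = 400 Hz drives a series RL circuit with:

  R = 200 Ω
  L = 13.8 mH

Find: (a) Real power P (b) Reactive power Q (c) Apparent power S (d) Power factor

Step 1 — Angular frequency: ω = 2π·f = 2π·400 = 2513 rad/s.
Step 2 — Component impedances:
  R: Z = R = 200 Ω
  L: Z = jωL = j·2513·0.0138 = 0 + j34.68 Ω
Step 3 — Series combination: Z_total = R + L = 200 + j34.68 Ω = 203∠9.8° Ω.
Step 4 — Source phasor: V = 9.3∠124.8° V = -5.308 + j7.637 V.
Step 5 — Current: I = V / Z = -0.01934 + j0.04154 A = 0.04582∠115.0° A.
Step 6 — Complex power: S = V·I* = 0.4198 + j0.0728 VA.
Step 7 — Real power: P = Re(S) = 0.4198 W.
Step 8 — Reactive power: Q = Im(S) = 0.0728 VAR.
Step 9 — Apparent power: |S| = 0.4261 VA.
Step 10 — Power factor: PF = P/|S| = 0.9853 (lagging).

(a) P = 0.4198 W  (b) Q = 0.0728 VAR  (c) S = 0.4261 VA  (d) PF = 0.9853 (lagging)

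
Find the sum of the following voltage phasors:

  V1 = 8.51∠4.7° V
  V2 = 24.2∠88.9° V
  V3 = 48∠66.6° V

Step 1 — Convert each phasor to rectangular form:
  V1 = 8.51·(cos(4.7°) + j·sin(4.7°)) = 8.481 + j0.6973 V
  V2 = 24.2·(cos(88.9°) + j·sin(88.9°)) = 0.4646 + j24.2 V
  V3 = 48·(cos(66.6°) + j·sin(66.6°)) = 19.06 + j44.05 V
Step 2 — Sum components: V_total = 28.01 + j68.95 V.
Step 3 — Convert to polar: |V_total| = 74.42 V, ∠V_total = 67.9°.

V_total = 74.42∠67.9° V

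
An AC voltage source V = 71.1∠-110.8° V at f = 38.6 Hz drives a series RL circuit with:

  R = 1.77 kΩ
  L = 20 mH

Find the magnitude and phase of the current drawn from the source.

Step 1 — Angular frequency: ω = 2π·f = 2π·38.6 = 242.5 rad/s.
Step 2 — Component impedances:
  R: Z = R = 1770 Ω
  L: Z = jωL = j·242.5·0.02 = 0 + j4.851 Ω
Step 3 — Series combination: Z_total = R + L = 1770 + j4.851 Ω = 1770∠0.2° Ω.
Step 4 — Source phasor: V = 71.1∠-110.8° V = -25.25 - j66.47 V.
Step 5 — Ohm's law: I = V / Z_total = (-25.25 - j66.47) / (1770 + j4.851) = -0.01437 - j0.03751 A.
Step 6 — Convert to polar: |I| = 0.04017 A, ∠I = -111.0°.

I = 0.04017∠-111.0° A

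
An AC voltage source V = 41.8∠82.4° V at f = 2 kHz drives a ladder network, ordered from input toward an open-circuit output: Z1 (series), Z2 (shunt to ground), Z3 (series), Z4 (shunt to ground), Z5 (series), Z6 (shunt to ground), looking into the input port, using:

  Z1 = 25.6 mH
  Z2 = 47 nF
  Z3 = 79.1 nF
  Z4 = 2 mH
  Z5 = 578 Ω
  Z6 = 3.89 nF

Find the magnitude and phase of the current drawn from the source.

Step 1 — Angular frequency: ω = 2π·f = 2π·2000 = 1.257e+04 rad/s.
Step 2 — Component impedances:
  Z1: Z = jωL = j·1.257e+04·0.0256 = 0 + j321.7 Ω
  Z2: Z = 1/(jωC) = -j/(ω·C) = 0 - j1693 Ω
  Z3: Z = 1/(jωC) = -j/(ω·C) = 0 - j1006 Ω
  Z4: Z = jωL = j·1.257e+04·0.002 = 0 + j25.13 Ω
  Z5: Z = R = 578 Ω
  Z6: Z = 1/(jωC) = -j/(ω·C) = 0 - j2.046e+04 Ω
Step 3 — Ladder network (open output): work backward from the far end, alternating series and parallel combinations. Z_in = 0.0003504 - j299.4 Ω = 299.4∠-90.0° Ω.
Step 4 — Source phasor: V = 41.8∠82.4° V = 5.528 + j41.43 V.
Step 5 — Ohm's law: I = V / Z_total = (5.528 + j41.43) / (0.0003504 - j299.4) = -0.1384 + j0.01847 A.
Step 6 — Convert to polar: |I| = 0.1396 A, ∠I = 172.4°.

I = 0.1396∠172.4° A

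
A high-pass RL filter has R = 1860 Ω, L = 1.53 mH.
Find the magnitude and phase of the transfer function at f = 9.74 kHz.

Step 1 — Angular frequency: ω = 2π·9740 = 6.12e+04 rad/s.
Step 2 — Transfer function: H(jω) = jωL/(R + jωL).
Step 3 — Numerator jωL = j·93.63; denominator R + jωL = 1860 + j93.63.
Step 4 — H = 0.002528 + j0.05021.
Step 5 — Magnitude: |H| = 0.05028 (-26.0 dB); phase: φ = 87.1°.

|H| = 0.05028 (-26.0 dB), φ = 87.1°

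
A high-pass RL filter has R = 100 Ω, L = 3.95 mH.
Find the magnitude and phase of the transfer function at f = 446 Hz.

Step 1 — Angular frequency: ω = 2π·446 = 2802 rad/s.
Step 2 — Transfer function: H(jω) = jωL/(R + jωL).
Step 3 — Numerator jωL = j·11.07; denominator R + jωL = 100 + j11.07.
Step 4 — H = 0.0121 + j0.1094.
Step 5 — Magnitude: |H| = 0.11 (-19.2 dB); phase: φ = 83.7°.

|H| = 0.11 (-19.2 dB), φ = 83.7°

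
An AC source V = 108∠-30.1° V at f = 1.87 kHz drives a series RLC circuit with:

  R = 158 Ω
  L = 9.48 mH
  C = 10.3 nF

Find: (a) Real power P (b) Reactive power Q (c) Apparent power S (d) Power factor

Step 1 — Angular frequency: ω = 2π·f = 2π·1870 = 1.175e+04 rad/s.
Step 2 — Component impedances:
  R: Z = R = 158 Ω
  L: Z = jωL = j·1.175e+04·0.00948 = 0 + j111.4 Ω
  C: Z = 1/(jωC) = -j/(ω·C) = 0 - j8263 Ω
Step 3 — Series combination: Z_total = R + L + C = 158 - j8152 Ω = 8153∠-88.9° Ω.
Step 4 — Source phasor: V = 108∠-30.1° V = 93.44 - j54.16 V.
Step 5 — Current: I = V / Z = 0.006864 + j0.01133 A = 0.01325∠58.8° A.
Step 6 — Complex power: S = V·I* = 0.02772 - j1.43 VA.
Step 7 — Real power: P = Re(S) = 0.02772 W.
Step 8 — Reactive power: Q = Im(S) = -1.43 VAR.
Step 9 — Apparent power: |S| = 1.431 VA.
Step 10 — Power factor: PF = P/|S| = 0.01938 (leading).

(a) P = 0.02772 W  (b) Q = -1.43 VAR  (c) S = 1.431 VA  (d) PF = 0.01938 (leading)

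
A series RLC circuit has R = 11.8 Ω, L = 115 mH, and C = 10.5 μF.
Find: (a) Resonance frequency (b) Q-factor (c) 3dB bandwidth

Step 1 — Resonance: ω₀ = 1/√(LC) = 1/√(0.115·1.05e-05) = 910 rad/s.
Step 2 — f₀ = ω₀/(2π) = 144.8 Hz.
Step 3 — Series Q: Q = ω₀L/R = 910·0.115/11.8 = 8.869.
Step 4 — Bandwidth: Δω = ω₀/Q = 102.6 rad/s; BW = Δω/(2π) = 16.33 Hz.

(a) f₀ = 144.8 Hz  (b) Q = 8.869  (c) BW = 16.33 Hz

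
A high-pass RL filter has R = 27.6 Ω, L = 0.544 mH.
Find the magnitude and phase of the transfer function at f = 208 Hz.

Step 1 — Angular frequency: ω = 2π·208 = 1307 rad/s.
Step 2 — Transfer function: H(jω) = jωL/(R + jωL).
Step 3 — Numerator jωL = j·0.711; denominator R + jωL = 27.6 + j0.711.
Step 4 — H = 0.0006631 + j0.02574.
Step 5 — Magnitude: |H| = 0.02575 (-31.8 dB); phase: φ = 88.5°.

|H| = 0.02575 (-31.8 dB), φ = 88.5°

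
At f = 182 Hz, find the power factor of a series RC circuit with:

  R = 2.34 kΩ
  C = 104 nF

Step 1 — Angular frequency: ω = 2π·f = 2π·182 = 1144 rad/s.
Step 2 — Component impedances:
  R: Z = R = 2340 Ω
  C: Z = 1/(jωC) = -j/(ω·C) = 0 - j8408 Ω
Step 3 — Series combination: Z_total = R + C = 2340 - j8408 Ω = 8728∠-74.4° Ω.
Step 4 — Power factor: PF = cos(φ) = Re(Z)/|Z| = 2340/8728 = 0.2681.
Step 5 — Type: Im(Z) = -8408 ⇒ leading (phase φ = -74.4°).

PF = 0.2681 (leading, φ = -74.4°)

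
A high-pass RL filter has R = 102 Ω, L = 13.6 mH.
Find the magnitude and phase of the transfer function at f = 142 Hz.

Step 1 — Angular frequency: ω = 2π·142 = 892.2 rad/s.
Step 2 — Transfer function: H(jω) = jωL/(R + jωL).
Step 3 — Numerator jωL = j·12.13; denominator R + jωL = 102 + j12.13.
Step 4 — H = 0.01395 + j0.1173.
Step 5 — Magnitude: |H| = 0.1181 (-18.6 dB); phase: φ = 83.2°.

|H| = 0.1181 (-18.6 dB), φ = 83.2°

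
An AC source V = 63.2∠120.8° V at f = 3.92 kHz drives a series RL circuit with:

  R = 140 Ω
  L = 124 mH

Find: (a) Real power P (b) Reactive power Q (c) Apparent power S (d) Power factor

Step 1 — Angular frequency: ω = 2π·f = 2π·3920 = 2.463e+04 rad/s.
Step 2 — Component impedances:
  R: Z = R = 140 Ω
  L: Z = jωL = j·2.463e+04·0.124 = 0 + j3054 Ω
Step 3 — Series combination: Z_total = R + L = 140 + j3054 Ω = 3057∠87.4° Ω.
Step 4 — Source phasor: V = 63.2∠120.8° V = -32.36 + j54.29 V.
Step 5 — Current: I = V / Z = 0.01725 + j0.01139 A = 0.02067∠33.4° A.
Step 6 — Complex power: S = V·I* = 0.05982 + j1.305 VA.
Step 7 — Real power: P = Re(S) = 0.05982 W.
Step 8 — Reactive power: Q = Im(S) = 1.305 VAR.
Step 9 — Apparent power: |S| = 1.306 VA.
Step 10 — Power factor: PF = P/|S| = 0.04579 (lagging).

(a) P = 0.05982 W  (b) Q = 1.305 VAR  (c) S = 1.306 VA  (d) PF = 0.04579 (lagging)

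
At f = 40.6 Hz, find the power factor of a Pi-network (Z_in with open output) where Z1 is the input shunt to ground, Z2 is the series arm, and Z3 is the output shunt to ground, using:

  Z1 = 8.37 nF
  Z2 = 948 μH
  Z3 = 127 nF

Step 1 — Angular frequency: ω = 2π·f = 2π·40.6 = 255.1 rad/s.
Step 2 — Component impedances:
  Z1: Z = 1/(jωC) = -j/(ω·C) = 0 - j4.683e+05 Ω
  Z2: Z = jωL = j·255.1·0.000948 = 0 + j0.2418 Ω
  Z3: Z = 1/(jωC) = -j/(ω·C) = 0 - j3.087e+04 Ω
Step 3 — With open output, the series arm Z2 and the output shunt Z3 appear in series to ground: Z2 + Z3 = 0 - j3.087e+04 Ω.
Step 4 — Parallel with input shunt Z1: Z_in = Z1 || (Z2 + Z3) = 0 - j2.896e+04 Ω = 2.896e+04∠-90.0° Ω.
Step 5 — Power factor: PF = cos(φ) = Re(Z)/|Z| = 0/2.896e+04 = 0.
Step 6 — Type: Im(Z) = -2.896e+04 ⇒ leading (phase φ = -90.0°).

PF = 0 (leading, φ = -90.0°)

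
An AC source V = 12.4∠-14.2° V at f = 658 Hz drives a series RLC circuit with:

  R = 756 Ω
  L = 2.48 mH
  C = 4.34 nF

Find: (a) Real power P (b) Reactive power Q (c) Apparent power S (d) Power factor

Step 1 — Angular frequency: ω = 2π·f = 2π·658 = 4134 rad/s.
Step 2 — Component impedances:
  R: Z = R = 756 Ω
  L: Z = jωL = j·4134·0.00248 = 0 + j10.25 Ω
  C: Z = 1/(jωC) = -j/(ω·C) = 0 - j5.573e+04 Ω
Step 3 — Series combination: Z_total = R + L + C = 756 - j5.572e+04 Ω = 5.573e+04∠-89.2° Ω.
Step 4 — Source phasor: V = 12.4∠-14.2° V = 12.02 - j3.042 V.
Step 5 — Current: I = V / Z = 5.751e-05 + j0.000215 A = 0.0002225∠75.0° A.
Step 6 — Complex power: S = V·I* = 3.743e-05 - j0.002759 VA.
Step 7 — Real power: P = Re(S) = 3.743e-05 W.
Step 8 — Reactive power: Q = Im(S) = -0.002759 VAR.
Step 9 — Apparent power: |S| = 0.002759 VA.
Step 10 — Power factor: PF = P/|S| = 0.01357 (leading).

(a) P = 3.743e-05 W  (b) Q = -0.002759 VAR  (c) S = 0.002759 VA  (d) PF = 0.01357 (leading)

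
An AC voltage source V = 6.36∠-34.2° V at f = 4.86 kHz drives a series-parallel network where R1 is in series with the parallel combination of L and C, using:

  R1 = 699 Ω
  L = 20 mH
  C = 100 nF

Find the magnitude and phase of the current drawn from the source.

Step 1 — Angular frequency: ω = 2π·f = 2π·4860 = 3.054e+04 rad/s.
Step 2 — Component impedances:
  R1: Z = R = 699 Ω
  L: Z = jωL = j·3.054e+04·0.02 = 0 + j610.7 Ω
  C: Z = 1/(jωC) = -j/(ω·C) = 0 - j327.5 Ω
Step 3 — Parallel branch: L || C = 1/(1/L + 1/C) = 0 - j706.1 Ω.
Step 4 — Series with R1: Z_total = R1 + (L || C) = 699 - j706.1 Ω = 993.6∠-45.3° Ω.
Step 5 — Source phasor: V = 6.36∠-34.2° V = 5.26 - j3.575 V.
Step 6 — Ohm's law: I = V / Z_total = (5.26 - j3.575) / (699 - j706.1) = 0.006282 + j0.001231 A.
Step 7 — Convert to polar: |I| = 0.006401 A, ∠I = 11.1°.

I = 0.006401∠11.1° A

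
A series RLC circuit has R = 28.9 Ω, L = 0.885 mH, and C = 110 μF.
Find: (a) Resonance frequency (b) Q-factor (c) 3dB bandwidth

Step 1 — Resonance: ω₀ = 1/√(LC) = 1/√(0.000885·0.00011) = 3205 rad/s.
Step 2 — f₀ = ω₀/(2π) = 510.1 Hz.
Step 3 — Series Q: Q = ω₀L/R = 3205·0.000885/28.9 = 0.09815.
Step 4 — Bandwidth: Δω = ω₀/Q = 3.266e+04 rad/s; BW = Δω/(2π) = 5197 Hz.

(a) f₀ = 510.1 Hz  (b) Q = 0.09815  (c) BW = 5197 Hz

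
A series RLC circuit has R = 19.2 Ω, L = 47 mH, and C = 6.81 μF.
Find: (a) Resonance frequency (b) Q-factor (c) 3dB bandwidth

Step 1 — Resonance condition Im(Z)=0 gives ω₀ = 1/√(LC).
Step 2 — ω₀ = 1/√(0.047·6.81e-06) = 1768 rad/s.
Step 3 — f₀ = ω₀/(2π) = 281.3 Hz.
Step 4 — Series Q: Q = ω₀L/R = 1768·0.047/19.2 = 4.327.
Step 5 — 3dB bandwidth: Δω = ω₀/Q = 408.5 rad/s; BW = Δω/(2π) = 65.02 Hz.

(a) f₀ = 281.3 Hz  (b) Q = 4.327  (c) BW = 65.02 Hz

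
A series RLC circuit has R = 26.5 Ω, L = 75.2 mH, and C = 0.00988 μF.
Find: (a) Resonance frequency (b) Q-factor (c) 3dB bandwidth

Step 1 — Resonance condition Im(Z)=0 gives ω₀ = 1/√(LC).
Step 2 — ω₀ = 1/√(0.0752·9.88e-09) = 3.669e+04 rad/s.
Step 3 — f₀ = ω₀/(2π) = 5839 Hz.
Step 4 — Series Q: Q = ω₀L/R = 3.669e+04·0.0752/26.5 = 104.1.
Step 5 — 3dB bandwidth: Δω = ω₀/Q = 352.4 rad/s; BW = Δω/(2π) = 56.09 Hz.

(a) f₀ = 5839 Hz  (b) Q = 104.1  (c) BW = 56.09 Hz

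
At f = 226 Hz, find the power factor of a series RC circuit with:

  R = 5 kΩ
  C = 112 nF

Step 1 — Angular frequency: ω = 2π·f = 2π·226 = 1420 rad/s.
Step 2 — Component impedances:
  R: Z = R = 5000 Ω
  C: Z = 1/(jωC) = -j/(ω·C) = 0 - j6288 Ω
Step 3 — Series combination: Z_total = R + C = 5000 - j6288 Ω = 8033∠-51.5° Ω.
Step 4 — Power factor: PF = cos(φ) = Re(Z)/|Z| = 5000/8033 = 0.6224.
Step 5 — Type: Im(Z) = -6288 ⇒ leading (phase φ = -51.5°).

PF = 0.6224 (leading, φ = -51.5°)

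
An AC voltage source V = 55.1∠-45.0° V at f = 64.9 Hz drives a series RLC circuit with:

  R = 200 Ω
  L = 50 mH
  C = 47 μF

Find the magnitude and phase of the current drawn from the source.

Step 1 — Angular frequency: ω = 2π·f = 2π·64.9 = 407.8 rad/s.
Step 2 — Component impedances:
  R: Z = R = 200 Ω
  L: Z = jωL = j·407.8·0.05 = 0 + j20.39 Ω
  C: Z = 1/(jωC) = -j/(ω·C) = 0 - j52.18 Ω
Step 3 — Series combination: Z_total = R + L + C = 200 - j31.79 Ω = 202.5∠-9.0° Ω.
Step 4 — Source phasor: V = 55.1∠-45.0° V = 38.96 - j38.96 V.
Step 5 — Ohm's law: I = V / Z_total = (38.96 - j38.96) / (200 - j31.79) = 0.2202 - j0.1598 A.
Step 6 — Convert to polar: |I| = 0.2721 A, ∠I = -36.0°.

I = 0.2721∠-36.0° A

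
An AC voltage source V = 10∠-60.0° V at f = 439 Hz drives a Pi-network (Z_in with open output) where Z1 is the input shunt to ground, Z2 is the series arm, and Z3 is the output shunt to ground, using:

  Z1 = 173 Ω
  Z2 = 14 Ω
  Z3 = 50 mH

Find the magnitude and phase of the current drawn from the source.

Step 1 — Angular frequency: ω = 2π·f = 2π·439 = 2758 rad/s.
Step 2 — Component impedances:
  Z1: Z = R = 173 Ω
  Z2: Z = R = 14 Ω
  Z3: Z = jωL = j·2758·0.05 = 0 + j137.9 Ω
Step 3 — With open output, the series arm Z2 and the output shunt Z3 appear in series to ground: Z2 + Z3 = 14 + j137.9 Ω.
Step 4 — Parallel with input shunt Z1: Z_in = Z1 || (Z2 + Z3) = 69.34 + j76.45 Ω = 103.2∠47.8° Ω.
Step 5 — Source phasor: V = 10∠-60.0° V = 5 - j8.66 V.
Step 6 — Ohm's law: I = V / Z_total = (5 - j8.66) / (69.34 + j76.45) = -0.02961 - j0.09225 A.
Step 7 — Convert to polar: |I| = 0.09689 A, ∠I = -107.8°.

I = 0.09689∠-107.8° A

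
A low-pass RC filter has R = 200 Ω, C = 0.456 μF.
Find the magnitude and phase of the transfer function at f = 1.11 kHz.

Step 1 — Angular frequency: ω = 2π·1110 = 6974 rad/s.
Step 2 — Transfer function: H(jω) = 1/(1 + jωRC).
Step 3 — Denominator: 1 + jωRC = 1 + j·6974·200·4.56e-07 = 1 + j0.6361.
Step 4 — H = 0.712 - j0.4528.
Step 5 — Magnitude: |H| = 0.8438 (-1.5 dB); phase: φ = -32.5°.

|H| = 0.8438 (-1.5 dB), φ = -32.5°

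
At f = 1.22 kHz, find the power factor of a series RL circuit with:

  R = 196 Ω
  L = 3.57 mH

Step 1 — Angular frequency: ω = 2π·f = 2π·1220 = 7665 rad/s.
Step 2 — Component impedances:
  R: Z = R = 196 Ω
  L: Z = jωL = j·7665·0.00357 = 0 + j27.37 Ω
Step 3 — Series combination: Z_total = R + L = 196 + j27.37 Ω = 197.9∠7.9° Ω.
Step 4 — Power factor: PF = cos(φ) = Re(Z)/|Z| = 196/197.9 = 0.9904.
Step 5 — Type: Im(Z) = 27.37 ⇒ lagging (phase φ = 7.9°).

PF = 0.9904 (lagging, φ = 7.9°)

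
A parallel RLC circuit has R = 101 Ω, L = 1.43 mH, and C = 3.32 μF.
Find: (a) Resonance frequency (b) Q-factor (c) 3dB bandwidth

Step 1 — Resonance: ω₀ = 1/√(LC) = 1/√(0.00143·3.32e-06) = 1.451e+04 rad/s.
Step 2 — f₀ = ω₀/(2π) = 2310 Hz.
Step 3 — Parallel Q: Q = R/(ω₀L) = 101/(1.451e+04·0.00143) = 4.867.
Step 4 — Bandwidth: Δω = ω₀/Q = 2982 rad/s; BW = Δω/(2π) = 474.6 Hz.

(a) f₀ = 2310 Hz  (b) Q = 4.867  (c) BW = 474.6 Hz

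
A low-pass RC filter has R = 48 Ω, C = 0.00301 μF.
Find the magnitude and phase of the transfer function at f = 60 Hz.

Step 1 — Angular frequency: ω = 2π·60 = 377 rad/s.
Step 2 — Transfer function: H(jω) = 1/(1 + jωRC).
Step 3 — Denominator: 1 + jωRC = 1 + j·377·48·3.01e-09 = 1 + j5.447e-05.
Step 4 — H = 1 - j5.447e-05.
Step 5 — Magnitude: |H| = 1 (-0.0 dB); phase: φ = -0.0°.

|H| = 1 (-0.0 dB), φ = -0.0°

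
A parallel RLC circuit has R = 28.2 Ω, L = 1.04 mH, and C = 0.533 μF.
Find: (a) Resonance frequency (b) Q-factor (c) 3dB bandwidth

Step 1 — Resonance: ω₀ = 1/√(LC) = 1/√(0.00104·5.33e-07) = 4.247e+04 rad/s.
Step 2 — f₀ = ω₀/(2π) = 6760 Hz.
Step 3 — Parallel Q: Q = R/(ω₀L) = 28.2/(4.247e+04·0.00104) = 0.6384.
Step 4 — Bandwidth: Δω = ω₀/Q = 6.653e+04 rad/s; BW = Δω/(2π) = 1.059e+04 Hz.

(a) f₀ = 6760 Hz  (b) Q = 0.6384  (c) BW = 1.059e+04 Hz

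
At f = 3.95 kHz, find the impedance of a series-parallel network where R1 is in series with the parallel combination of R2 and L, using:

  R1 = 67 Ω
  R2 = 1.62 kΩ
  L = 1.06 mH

Step 1 — Angular frequency: ω = 2π·f = 2π·3950 = 2.482e+04 rad/s.
Step 2 — Component impedances:
  R1: Z = R = 67 Ω
  R2: Z = R = 1620 Ω
  L: Z = jωL = j·2.482e+04·0.00106 = 0 + j26.31 Ω
Step 3 — Parallel branch: R2 || L = 1/(1/R2 + 1/L) = 0.4271 + j26.3 Ω.
Step 4 — Series with R1: Z_total = R1 + (R2 || L) = 67.43 + j26.3 Ω = 72.38∠21.3° Ω.

Z = 67.43 + j26.3 Ω = 72.38∠21.3° Ω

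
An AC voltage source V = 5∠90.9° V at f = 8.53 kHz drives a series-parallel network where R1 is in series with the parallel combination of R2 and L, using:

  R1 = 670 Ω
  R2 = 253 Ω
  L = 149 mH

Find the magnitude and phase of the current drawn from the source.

Step 1 — Angular frequency: ω = 2π·f = 2π·8530 = 5.36e+04 rad/s.
Step 2 — Component impedances:
  R1: Z = R = 670 Ω
  R2: Z = R = 253 Ω
  L: Z = jωL = j·5.36e+04·0.149 = 0 + j7986 Ω
Step 3 — Parallel branch: R2 || L = 1/(1/R2 + 1/L) = 252.7 + j8.007 Ω.
Step 4 — Series with R1: Z_total = R1 + (R2 || L) = 922.7 + j8.007 Ω = 922.8∠0.5° Ω.
Step 5 — Source phasor: V = 5∠90.9° V = -0.07854 + j4.999 V.
Step 6 — Ohm's law: I = V / Z_total = (-0.07854 + j4.999) / (922.7 + j8.007) = -3.809e-05 + j0.005418 A.
Step 7 — Convert to polar: |I| = 0.005418 A, ∠I = 90.4°.

I = 0.005418∠90.4° A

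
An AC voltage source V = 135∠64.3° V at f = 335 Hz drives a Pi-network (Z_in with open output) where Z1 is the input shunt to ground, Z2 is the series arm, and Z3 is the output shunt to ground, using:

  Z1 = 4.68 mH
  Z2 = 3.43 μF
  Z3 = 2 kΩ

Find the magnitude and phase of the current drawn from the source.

Step 1 — Angular frequency: ω = 2π·f = 2π·335 = 2105 rad/s.
Step 2 — Component impedances:
  Z1: Z = jωL = j·2105·0.00468 = 0 + j9.851 Ω
  Z2: Z = 1/(jωC) = -j/(ω·C) = 0 - j138.5 Ω
  Z3: Z = R = 2000 Ω
Step 3 — With open output, the series arm Z2 and the output shunt Z3 appear in series to ground: Z2 + Z3 = 2000 - j138.5 Ω.
Step 4 — Parallel with input shunt Z1: Z_in = Z1 || (Z2 + Z3) = 0.04832 + j9.854 Ω = 9.854∠89.7° Ω.
Step 5 — Source phasor: V = 135∠64.3° V = 58.54 + j121.6 V.
Step 6 — Ohm's law: I = V / Z_total = (58.54 + j121.6) / (0.04832 + j9.854) = 12.37 - j5.881 A.
Step 7 — Convert to polar: |I| = 13.7 A, ∠I = -25.4°.

I = 13.7∠-25.4° A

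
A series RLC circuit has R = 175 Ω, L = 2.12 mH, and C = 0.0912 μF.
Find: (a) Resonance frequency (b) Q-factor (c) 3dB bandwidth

Step 1 — Resonance: ω₀ = 1/√(LC) = 1/√(0.00212·9.12e-08) = 7.192e+04 rad/s.
Step 2 — f₀ = ω₀/(2π) = 1.145e+04 Hz.
Step 3 — Series Q: Q = ω₀L/R = 7.192e+04·0.00212/175 = 0.8712.
Step 4 — Bandwidth: Δω = ω₀/Q = 8.255e+04 rad/s; BW = Δω/(2π) = 1.314e+04 Hz.

(a) f₀ = 1.145e+04 Hz  (b) Q = 0.8712  (c) BW = 1.314e+04 Hz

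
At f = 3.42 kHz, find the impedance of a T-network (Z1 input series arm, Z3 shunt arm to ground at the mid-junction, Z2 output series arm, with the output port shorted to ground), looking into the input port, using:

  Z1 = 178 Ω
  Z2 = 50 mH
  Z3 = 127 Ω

Step 1 — Angular frequency: ω = 2π·f = 2π·3420 = 2.149e+04 rad/s.
Step 2 — Component impedances:
  Z1: Z = R = 178 Ω
  Z2: Z = jωL = j·2.149e+04·0.05 = 0 + j1074 Ω
  Z3: Z = R = 127 Ω
Step 3 — With the output port shorted to ground, the output series arm Z2 runs from the junction to ground; the shunt arm Z3 also runs from the junction to ground. They appear in parallel: Z3 || Z2 = 125.3 + j14.8 Ω.
Step 4 — Series with input arm Z1: Z_in = Z1 + (Z3 || Z2) = 303.3 + j14.8 Ω = 303.6∠2.8° Ω.

Z = 303.3 + j14.8 Ω = 303.6∠2.8° Ω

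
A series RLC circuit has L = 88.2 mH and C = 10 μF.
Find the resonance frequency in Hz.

Step 1 — Resonance condition Im(Z)=0 gives ω₀ = 1/√(LC).
Step 2 — ω₀ = 1/√(0.0882·1e-05) = 1065 rad/s.
Step 3 — f₀ = ω₀/(2π) = 169.5 Hz.

f₀ = 169.5 Hz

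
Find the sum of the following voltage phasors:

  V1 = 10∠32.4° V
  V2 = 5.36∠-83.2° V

Step 1 — Convert each phasor to rectangular form:
  V1 = 10·(cos(32.4°) + j·sin(32.4°)) = 8.443 + j5.358 V
  V2 = 5.36·(cos(-83.2°) + j·sin(-83.2°)) = 0.6346 - j5.322 V
Step 2 — Sum components: V_total = 9.078 + j0.03597 V.
Step 3 — Convert to polar: |V_total| = 9.078 V, ∠V_total = 0.2°.

V_total = 9.078∠0.2° V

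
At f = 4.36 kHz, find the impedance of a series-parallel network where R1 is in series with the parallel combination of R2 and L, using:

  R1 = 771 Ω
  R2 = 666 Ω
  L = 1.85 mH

Step 1 — Angular frequency: ω = 2π·f = 2π·4360 = 2.739e+04 rad/s.
Step 2 — Component impedances:
  R1: Z = R = 771 Ω
  R2: Z = R = 666 Ω
  L: Z = jωL = j·2.739e+04·0.00185 = 0 + j50.68 Ω
Step 3 — Parallel branch: R2 || L = 1/(1/R2 + 1/L) = 3.834 + j50.39 Ω.
Step 4 — Series with R1: Z_total = R1 + (R2 || L) = 774.8 + j50.39 Ω = 776.5∠3.7° Ω.

Z = 774.8 + j50.39 Ω = 776.5∠3.7° Ω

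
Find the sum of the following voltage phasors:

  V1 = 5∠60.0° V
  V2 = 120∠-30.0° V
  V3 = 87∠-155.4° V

Step 1 — Convert each phasor to rectangular form:
  V1 = 5·(cos(60.0°) + j·sin(60.0°)) = 2.5 + j4.33 V
  V2 = 120·(cos(-30.0°) + j·sin(-30.0°)) = 103.9 - j60 V
  V3 = 87·(cos(-155.4°) + j·sin(-155.4°)) = -79.1 - j36.22 V
Step 2 — Sum components: V_total = 27.32 - j91.89 V.
Step 3 — Convert to polar: |V_total| = 95.86 V, ∠V_total = -73.4°.

V_total = 95.86∠-73.4° V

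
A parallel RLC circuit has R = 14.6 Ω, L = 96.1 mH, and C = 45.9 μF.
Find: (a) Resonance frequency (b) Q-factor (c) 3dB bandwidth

Step 1 — Resonance: ω₀ = 1/√(LC) = 1/√(0.0961·4.59e-05) = 476.1 rad/s.
Step 2 — f₀ = ω₀/(2π) = 75.78 Hz.
Step 3 — Parallel Q: Q = R/(ω₀L) = 14.6/(476.1·0.0961) = 0.3191.
Step 4 — Bandwidth: Δω = ω₀/Q = 1492 rad/s; BW = Δω/(2π) = 237.5 Hz.

(a) f₀ = 75.78 Hz  (b) Q = 0.3191  (c) BW = 237.5 Hz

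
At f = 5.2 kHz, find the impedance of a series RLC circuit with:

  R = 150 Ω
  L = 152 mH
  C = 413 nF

Step 1 — Angular frequency: ω = 2π·f = 2π·5200 = 3.267e+04 rad/s.
Step 2 — Component impedances:
  R: Z = R = 150 Ω
  L: Z = jωL = j·3.267e+04·0.152 = 0 + j4966 Ω
  C: Z = 1/(jωC) = -j/(ω·C) = 0 - j74.11 Ω
Step 3 — Series combination: Z_total = R + L + C = 150 + j4892 Ω = 4894∠88.2° Ω.

Z = 150 + j4892 Ω = 4894∠88.2° Ω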